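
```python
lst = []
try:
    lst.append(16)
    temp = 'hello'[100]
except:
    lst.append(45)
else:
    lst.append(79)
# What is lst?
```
[16, 45]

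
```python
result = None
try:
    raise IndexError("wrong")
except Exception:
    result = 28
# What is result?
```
28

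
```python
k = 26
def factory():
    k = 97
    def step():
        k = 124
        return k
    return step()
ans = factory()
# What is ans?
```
124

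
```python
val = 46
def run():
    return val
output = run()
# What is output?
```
46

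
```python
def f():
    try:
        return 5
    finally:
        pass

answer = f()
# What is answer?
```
5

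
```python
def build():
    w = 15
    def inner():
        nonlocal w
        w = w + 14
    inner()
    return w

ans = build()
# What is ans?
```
29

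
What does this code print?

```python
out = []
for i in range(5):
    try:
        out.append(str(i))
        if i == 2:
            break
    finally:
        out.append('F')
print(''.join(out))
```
0F1F2F

finally runs even when breaking out of loop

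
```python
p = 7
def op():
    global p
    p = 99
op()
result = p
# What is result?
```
99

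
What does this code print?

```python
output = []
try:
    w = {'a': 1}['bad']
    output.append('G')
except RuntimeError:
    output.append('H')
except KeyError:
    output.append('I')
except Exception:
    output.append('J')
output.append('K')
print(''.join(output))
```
IK

KeyError matches before generic Exception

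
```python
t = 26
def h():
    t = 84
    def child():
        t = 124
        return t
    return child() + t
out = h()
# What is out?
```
208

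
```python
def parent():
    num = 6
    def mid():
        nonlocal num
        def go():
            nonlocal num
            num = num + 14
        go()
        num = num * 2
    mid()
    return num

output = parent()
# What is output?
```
40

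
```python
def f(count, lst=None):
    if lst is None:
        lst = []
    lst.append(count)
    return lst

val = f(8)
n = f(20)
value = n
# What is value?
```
[20]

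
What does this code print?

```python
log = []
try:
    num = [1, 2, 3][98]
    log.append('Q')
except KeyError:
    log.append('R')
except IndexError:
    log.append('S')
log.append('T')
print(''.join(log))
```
ST

IndexError is caught by its specific handler, not KeyError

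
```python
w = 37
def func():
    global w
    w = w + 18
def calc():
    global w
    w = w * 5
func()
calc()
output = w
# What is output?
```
275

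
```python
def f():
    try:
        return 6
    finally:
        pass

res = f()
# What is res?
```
6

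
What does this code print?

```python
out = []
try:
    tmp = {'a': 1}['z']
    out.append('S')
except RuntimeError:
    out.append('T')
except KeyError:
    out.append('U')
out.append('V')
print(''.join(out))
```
UV

KeyError is caught by its specific handler, not RuntimeError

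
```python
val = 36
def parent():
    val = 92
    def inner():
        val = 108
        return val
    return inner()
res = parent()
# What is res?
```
108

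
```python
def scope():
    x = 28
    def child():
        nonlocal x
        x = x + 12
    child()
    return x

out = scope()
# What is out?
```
40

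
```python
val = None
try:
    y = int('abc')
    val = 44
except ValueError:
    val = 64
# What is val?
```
64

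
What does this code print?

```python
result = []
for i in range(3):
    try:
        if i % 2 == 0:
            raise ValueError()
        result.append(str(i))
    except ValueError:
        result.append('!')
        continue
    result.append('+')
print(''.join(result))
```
!1+!

continue in except skips rest of loop body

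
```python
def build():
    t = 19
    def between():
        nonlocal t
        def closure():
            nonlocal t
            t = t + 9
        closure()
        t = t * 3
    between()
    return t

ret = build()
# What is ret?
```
84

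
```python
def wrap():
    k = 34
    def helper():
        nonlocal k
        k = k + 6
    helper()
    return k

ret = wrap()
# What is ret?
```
40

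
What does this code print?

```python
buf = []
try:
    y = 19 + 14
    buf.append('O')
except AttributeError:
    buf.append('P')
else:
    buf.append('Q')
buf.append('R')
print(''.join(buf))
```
OQR

else block runs when no exception occurs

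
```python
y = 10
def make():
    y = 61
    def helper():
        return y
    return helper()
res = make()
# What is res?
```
61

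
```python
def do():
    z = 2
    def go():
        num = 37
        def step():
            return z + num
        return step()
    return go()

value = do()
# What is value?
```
39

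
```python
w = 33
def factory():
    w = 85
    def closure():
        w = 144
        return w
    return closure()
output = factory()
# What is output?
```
144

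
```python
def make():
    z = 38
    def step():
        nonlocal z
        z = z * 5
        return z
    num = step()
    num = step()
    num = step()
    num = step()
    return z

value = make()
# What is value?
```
23750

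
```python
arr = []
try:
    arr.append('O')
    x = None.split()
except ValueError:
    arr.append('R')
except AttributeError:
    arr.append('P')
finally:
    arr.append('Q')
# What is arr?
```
['O', 'P', 'Q']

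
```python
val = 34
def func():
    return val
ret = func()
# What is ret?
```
34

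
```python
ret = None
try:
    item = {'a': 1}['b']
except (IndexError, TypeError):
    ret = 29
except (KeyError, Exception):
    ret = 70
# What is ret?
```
70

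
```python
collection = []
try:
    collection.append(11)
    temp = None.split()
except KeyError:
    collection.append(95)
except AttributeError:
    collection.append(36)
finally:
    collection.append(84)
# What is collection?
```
[11, 36, 84]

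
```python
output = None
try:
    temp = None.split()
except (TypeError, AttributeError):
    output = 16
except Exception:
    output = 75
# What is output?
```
16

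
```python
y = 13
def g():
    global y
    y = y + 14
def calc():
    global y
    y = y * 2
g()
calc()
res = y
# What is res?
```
54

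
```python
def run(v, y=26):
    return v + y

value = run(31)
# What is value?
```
57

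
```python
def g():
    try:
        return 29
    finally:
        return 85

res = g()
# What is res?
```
85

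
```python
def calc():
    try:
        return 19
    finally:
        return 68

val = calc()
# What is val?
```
68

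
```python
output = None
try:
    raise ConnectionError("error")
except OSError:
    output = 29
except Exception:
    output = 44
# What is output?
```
29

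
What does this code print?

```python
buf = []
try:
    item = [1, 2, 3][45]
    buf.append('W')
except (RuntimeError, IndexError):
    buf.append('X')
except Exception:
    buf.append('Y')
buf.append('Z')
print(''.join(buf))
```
XZ

IndexError matches tuple containing it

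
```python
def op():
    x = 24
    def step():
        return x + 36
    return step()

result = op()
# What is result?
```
60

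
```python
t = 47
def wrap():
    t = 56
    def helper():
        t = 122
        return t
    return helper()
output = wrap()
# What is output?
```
122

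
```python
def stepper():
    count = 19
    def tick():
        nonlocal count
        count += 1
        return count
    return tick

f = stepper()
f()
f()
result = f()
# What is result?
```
22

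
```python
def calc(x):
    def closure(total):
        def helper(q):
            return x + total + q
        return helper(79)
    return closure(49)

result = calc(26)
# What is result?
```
154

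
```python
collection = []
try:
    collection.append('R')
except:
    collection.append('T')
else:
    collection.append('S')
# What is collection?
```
['R', 'S']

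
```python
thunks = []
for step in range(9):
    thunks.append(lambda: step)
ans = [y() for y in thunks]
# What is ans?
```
[8, 8, 8, 8, 8, 8, 8, 8, 8]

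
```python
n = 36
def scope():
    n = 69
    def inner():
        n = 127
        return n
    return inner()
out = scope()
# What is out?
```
127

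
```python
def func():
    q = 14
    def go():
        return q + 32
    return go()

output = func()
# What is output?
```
46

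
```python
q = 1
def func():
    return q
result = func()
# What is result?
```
1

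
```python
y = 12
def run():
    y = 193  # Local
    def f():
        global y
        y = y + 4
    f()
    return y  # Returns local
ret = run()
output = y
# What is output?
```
16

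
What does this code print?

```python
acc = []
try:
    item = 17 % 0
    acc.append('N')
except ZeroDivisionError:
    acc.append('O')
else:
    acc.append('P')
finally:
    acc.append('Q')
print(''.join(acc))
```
OQ

Exception: except runs, else skipped, finally runs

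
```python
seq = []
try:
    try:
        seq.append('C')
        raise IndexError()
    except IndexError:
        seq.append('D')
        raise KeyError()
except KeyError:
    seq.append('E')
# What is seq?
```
['C', 'D', 'E']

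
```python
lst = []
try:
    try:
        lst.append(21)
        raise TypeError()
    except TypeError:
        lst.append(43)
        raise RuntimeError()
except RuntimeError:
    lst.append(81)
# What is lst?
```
[21, 43, 81]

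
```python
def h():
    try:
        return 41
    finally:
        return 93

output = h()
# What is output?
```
93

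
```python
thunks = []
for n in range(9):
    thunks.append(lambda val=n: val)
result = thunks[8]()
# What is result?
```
8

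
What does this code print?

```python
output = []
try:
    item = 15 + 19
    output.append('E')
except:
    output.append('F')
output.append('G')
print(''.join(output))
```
EG

No exception, try block completes normally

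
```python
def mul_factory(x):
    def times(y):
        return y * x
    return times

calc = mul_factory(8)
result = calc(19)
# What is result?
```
152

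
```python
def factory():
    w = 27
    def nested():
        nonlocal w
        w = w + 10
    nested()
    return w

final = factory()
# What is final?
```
37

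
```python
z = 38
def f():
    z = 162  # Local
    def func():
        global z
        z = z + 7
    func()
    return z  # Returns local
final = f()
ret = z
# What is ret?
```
45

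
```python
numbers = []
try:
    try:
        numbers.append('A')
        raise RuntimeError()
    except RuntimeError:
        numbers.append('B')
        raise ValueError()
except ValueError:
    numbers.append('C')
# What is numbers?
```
['A', 'B', 'C']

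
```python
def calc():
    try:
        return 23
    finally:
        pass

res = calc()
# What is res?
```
23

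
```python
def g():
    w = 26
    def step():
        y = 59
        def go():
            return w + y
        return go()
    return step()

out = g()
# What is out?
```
85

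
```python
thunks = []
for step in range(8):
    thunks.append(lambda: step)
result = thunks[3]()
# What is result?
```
7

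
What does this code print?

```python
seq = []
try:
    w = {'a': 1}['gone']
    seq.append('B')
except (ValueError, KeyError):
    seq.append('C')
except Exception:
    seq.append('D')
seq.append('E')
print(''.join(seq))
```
CE

KeyError matches tuple containing it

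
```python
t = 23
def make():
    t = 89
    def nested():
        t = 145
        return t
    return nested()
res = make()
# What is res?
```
145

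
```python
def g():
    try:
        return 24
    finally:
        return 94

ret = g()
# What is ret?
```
94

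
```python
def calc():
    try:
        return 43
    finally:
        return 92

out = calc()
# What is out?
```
92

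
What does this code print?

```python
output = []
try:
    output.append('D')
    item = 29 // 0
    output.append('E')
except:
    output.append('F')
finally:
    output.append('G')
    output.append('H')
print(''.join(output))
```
DFGH

Code before exception runs, then except, then all of finally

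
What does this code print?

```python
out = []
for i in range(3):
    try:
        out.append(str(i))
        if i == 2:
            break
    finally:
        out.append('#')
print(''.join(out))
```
0#1#2#

finally runs even when breaking out of loop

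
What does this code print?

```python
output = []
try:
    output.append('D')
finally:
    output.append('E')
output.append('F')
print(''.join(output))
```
DEF

try/finally without except, no exception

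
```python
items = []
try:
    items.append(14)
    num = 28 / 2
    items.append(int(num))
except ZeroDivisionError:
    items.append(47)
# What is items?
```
[14, 14]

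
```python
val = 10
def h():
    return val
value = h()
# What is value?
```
10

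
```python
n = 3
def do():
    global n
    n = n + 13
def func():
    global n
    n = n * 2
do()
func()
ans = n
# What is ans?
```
32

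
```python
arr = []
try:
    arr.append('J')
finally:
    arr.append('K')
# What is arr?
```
['J', 'K']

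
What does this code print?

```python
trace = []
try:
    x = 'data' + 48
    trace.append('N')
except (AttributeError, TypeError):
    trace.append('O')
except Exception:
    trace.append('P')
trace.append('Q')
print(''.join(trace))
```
OQ

TypeError matches tuple containing it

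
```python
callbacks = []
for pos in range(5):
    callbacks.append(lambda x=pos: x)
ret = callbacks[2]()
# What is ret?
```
2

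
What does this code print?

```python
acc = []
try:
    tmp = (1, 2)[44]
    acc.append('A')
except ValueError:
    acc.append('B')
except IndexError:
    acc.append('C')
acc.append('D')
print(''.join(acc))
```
CD

IndexError is caught by its specific handler, not ValueError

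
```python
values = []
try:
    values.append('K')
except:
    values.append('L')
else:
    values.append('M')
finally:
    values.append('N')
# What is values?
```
['K', 'M', 'N']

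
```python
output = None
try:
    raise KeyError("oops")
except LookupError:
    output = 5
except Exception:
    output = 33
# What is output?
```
5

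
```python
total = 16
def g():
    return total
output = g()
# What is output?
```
16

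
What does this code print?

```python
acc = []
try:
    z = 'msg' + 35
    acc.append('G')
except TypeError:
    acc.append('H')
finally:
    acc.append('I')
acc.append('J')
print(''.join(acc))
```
HIJ

finally always runs, even after exception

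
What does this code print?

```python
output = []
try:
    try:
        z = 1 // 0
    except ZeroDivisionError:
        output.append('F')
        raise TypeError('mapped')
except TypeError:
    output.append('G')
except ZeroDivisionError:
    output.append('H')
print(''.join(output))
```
FG

New TypeError raised, caught by outer TypeError handler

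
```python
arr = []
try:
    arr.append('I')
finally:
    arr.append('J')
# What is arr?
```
['I', 'J']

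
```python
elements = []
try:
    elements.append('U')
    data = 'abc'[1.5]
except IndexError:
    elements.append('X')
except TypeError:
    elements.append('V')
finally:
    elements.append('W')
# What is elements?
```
['U', 'V', 'W']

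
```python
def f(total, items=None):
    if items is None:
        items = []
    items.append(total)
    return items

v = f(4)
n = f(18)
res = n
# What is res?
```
[18]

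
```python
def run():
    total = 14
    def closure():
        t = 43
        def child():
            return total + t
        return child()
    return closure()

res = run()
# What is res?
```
57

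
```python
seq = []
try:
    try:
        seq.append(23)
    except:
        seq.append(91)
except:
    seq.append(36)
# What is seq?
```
[23]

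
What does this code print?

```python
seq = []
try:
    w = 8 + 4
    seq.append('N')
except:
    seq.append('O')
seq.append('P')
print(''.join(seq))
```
NP

No exception, try block completes normally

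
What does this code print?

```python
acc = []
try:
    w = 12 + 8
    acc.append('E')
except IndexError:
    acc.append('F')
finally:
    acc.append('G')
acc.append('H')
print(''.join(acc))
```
EGH

finally runs after normal execution too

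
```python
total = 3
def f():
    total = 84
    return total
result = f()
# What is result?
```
84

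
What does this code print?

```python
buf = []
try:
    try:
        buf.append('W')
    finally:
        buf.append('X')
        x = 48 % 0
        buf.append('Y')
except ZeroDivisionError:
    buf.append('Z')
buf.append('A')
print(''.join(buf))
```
WXZA

Exception in inner finally caught by outer except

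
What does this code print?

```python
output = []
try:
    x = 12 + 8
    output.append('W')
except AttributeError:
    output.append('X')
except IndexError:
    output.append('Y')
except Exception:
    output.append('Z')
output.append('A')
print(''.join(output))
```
WA

No exception, try block completes normally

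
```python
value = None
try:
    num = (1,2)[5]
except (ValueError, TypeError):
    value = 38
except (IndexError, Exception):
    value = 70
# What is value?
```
70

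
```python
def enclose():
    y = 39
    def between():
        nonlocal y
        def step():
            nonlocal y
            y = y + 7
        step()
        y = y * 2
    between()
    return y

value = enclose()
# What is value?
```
92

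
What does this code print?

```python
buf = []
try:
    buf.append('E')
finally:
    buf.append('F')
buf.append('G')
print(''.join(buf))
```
EFG

try/finally without except, no exception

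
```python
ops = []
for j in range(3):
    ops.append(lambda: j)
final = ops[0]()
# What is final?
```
2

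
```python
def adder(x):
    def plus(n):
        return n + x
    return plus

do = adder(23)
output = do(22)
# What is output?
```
45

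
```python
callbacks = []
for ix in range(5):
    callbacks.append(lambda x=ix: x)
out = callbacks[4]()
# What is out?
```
4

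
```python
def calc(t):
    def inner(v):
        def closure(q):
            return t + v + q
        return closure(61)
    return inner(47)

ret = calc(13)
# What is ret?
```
121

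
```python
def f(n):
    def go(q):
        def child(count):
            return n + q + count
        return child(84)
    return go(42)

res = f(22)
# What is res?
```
148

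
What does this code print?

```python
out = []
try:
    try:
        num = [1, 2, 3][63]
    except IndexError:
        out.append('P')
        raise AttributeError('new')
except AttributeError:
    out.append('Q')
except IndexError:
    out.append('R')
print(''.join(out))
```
PQ

New AttributeError raised, caught by outer AttributeError handler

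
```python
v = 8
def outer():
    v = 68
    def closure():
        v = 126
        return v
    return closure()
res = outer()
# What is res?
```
126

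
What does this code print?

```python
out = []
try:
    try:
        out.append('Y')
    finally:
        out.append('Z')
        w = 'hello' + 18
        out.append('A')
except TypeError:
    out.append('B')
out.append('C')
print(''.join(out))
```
YZBC

Exception in inner finally caught by outer except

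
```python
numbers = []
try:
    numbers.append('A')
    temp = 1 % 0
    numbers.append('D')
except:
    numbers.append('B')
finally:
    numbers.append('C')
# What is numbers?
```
['A', 'B', 'C']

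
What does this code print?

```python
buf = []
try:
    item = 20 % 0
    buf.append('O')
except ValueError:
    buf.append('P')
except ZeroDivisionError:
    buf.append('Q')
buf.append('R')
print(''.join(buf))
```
QR

ZeroDivisionError is caught by its specific handler, not ValueError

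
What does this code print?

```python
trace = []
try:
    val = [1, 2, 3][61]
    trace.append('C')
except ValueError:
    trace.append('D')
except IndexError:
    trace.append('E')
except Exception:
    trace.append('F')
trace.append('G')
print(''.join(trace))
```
EG

IndexError matches before generic Exception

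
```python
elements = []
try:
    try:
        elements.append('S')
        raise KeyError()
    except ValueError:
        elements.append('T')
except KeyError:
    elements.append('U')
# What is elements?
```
['S', 'U']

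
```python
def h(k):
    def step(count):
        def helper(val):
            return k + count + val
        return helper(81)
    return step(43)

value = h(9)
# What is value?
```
133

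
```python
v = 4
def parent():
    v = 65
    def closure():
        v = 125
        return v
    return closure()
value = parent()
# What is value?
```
125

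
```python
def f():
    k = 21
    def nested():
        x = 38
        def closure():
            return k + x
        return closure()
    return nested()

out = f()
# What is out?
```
59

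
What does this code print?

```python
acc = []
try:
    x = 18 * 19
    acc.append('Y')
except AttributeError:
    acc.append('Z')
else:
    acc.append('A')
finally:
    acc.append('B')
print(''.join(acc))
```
YAB

else runs before finally when no exception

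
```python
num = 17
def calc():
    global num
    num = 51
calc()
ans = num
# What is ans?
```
51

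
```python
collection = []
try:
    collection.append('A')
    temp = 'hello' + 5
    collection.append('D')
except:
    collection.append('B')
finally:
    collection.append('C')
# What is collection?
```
['A', 'B', 'C']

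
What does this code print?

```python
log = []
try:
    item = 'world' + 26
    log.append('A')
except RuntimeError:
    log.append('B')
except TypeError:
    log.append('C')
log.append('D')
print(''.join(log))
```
CD

TypeError is caught by its specific handler, not RuntimeError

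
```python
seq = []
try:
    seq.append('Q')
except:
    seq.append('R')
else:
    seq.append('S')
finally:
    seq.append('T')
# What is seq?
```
['Q', 'S', 'T']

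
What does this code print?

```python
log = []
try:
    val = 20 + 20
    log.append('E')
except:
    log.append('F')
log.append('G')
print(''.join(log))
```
EG

No exception, try block completes normally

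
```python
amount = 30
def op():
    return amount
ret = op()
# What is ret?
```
30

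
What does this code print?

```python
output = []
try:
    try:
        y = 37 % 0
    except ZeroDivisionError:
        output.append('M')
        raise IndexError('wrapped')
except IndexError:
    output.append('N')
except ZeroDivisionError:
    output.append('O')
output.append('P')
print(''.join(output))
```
MNP

IndexError raised and caught, original ZeroDivisionError not re-raised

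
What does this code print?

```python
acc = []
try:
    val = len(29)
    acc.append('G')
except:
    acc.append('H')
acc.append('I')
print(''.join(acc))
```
HI

Exception raised in try, caught by bare except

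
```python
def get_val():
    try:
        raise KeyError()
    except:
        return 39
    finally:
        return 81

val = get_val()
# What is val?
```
81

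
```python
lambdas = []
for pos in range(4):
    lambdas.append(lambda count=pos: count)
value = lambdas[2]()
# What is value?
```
2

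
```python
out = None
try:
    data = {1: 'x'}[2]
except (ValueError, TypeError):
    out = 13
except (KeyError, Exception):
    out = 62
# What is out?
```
62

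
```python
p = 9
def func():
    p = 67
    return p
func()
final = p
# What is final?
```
9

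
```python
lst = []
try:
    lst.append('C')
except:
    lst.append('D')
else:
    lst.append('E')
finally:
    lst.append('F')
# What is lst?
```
['C', 'E', 'F']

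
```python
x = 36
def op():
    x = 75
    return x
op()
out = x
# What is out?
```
36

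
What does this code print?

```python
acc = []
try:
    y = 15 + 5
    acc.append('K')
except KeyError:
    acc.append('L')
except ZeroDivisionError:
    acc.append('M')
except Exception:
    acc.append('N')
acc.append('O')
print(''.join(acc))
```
KO

No exception, try block completes normally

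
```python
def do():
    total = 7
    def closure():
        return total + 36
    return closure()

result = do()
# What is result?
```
43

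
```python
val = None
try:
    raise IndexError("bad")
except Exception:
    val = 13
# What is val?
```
13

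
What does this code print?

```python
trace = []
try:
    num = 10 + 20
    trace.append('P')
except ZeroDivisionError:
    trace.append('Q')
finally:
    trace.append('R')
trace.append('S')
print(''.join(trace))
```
PRS

finally runs after normal execution too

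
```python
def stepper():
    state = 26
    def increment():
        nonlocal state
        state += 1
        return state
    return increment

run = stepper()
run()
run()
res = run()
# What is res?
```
29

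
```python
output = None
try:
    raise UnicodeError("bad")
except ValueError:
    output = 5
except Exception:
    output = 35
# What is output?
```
5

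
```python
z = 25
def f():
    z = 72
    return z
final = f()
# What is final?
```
72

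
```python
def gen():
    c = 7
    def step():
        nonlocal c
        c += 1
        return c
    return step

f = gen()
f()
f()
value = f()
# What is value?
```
10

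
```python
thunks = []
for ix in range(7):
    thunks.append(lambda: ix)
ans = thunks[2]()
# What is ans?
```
6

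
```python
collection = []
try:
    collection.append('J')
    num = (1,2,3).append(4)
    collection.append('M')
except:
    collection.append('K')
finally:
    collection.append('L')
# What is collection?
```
['J', 'K', 'L']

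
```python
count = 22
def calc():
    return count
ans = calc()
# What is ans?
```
22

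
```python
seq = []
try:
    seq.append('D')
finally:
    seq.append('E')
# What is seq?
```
['D', 'E']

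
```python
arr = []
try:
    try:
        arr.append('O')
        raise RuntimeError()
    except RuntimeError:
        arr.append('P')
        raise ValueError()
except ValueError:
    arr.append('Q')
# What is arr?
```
['O', 'P', 'Q']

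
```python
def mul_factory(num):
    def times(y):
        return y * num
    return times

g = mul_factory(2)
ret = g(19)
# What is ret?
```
38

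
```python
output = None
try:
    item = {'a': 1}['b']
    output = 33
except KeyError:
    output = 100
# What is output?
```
100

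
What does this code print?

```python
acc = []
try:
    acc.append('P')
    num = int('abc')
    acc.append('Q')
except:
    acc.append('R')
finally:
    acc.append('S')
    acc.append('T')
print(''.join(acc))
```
PRST

Code before exception runs, then except, then all of finally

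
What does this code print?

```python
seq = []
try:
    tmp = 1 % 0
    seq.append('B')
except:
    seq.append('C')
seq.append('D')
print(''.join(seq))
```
CD

Exception raised in try, caught by bare except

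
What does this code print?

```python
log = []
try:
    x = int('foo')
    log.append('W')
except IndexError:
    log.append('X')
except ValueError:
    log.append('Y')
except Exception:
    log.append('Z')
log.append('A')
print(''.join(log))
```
YA

ValueError matches before generic Exception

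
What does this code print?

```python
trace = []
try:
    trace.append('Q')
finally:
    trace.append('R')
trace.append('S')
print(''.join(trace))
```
QRS

try/finally without except, no exception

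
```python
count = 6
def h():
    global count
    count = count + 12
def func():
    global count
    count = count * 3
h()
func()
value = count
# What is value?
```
54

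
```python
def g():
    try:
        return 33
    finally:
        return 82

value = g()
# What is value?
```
82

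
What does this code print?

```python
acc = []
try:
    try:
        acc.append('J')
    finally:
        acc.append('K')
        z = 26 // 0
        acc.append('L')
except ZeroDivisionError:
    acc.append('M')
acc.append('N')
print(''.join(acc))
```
JKMN

Exception in inner finally caught by outer except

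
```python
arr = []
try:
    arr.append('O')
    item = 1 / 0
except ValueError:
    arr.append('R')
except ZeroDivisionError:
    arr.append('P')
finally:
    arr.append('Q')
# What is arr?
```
['O', 'P', 'Q']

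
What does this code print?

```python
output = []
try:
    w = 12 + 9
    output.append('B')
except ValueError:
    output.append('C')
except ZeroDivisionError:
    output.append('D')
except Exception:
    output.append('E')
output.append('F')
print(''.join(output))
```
BF

No exception, try block completes normally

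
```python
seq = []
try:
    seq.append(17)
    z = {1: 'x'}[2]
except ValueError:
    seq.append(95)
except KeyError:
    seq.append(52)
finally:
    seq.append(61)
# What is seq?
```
[17, 52, 61]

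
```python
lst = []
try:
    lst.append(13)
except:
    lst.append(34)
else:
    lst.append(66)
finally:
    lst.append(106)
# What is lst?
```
[13, 66, 106]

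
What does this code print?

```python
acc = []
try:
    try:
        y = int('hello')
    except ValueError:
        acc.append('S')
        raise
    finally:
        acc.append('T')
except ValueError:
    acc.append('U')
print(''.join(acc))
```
STU

finally runs before re-raised exception propagates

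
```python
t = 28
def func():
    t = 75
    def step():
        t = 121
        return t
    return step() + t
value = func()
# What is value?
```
196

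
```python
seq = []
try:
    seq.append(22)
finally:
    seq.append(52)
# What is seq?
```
[22, 52]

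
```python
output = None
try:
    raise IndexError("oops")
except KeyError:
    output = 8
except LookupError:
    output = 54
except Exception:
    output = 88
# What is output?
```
54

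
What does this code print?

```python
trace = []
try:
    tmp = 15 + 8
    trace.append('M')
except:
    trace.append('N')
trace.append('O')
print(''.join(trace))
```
MO

No exception, try block completes normally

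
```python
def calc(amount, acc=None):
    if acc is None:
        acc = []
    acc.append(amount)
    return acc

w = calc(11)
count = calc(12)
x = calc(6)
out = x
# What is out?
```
[6]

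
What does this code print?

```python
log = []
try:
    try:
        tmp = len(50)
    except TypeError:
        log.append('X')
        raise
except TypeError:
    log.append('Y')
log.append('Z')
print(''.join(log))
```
XYZ

raise without argument re-raises current exception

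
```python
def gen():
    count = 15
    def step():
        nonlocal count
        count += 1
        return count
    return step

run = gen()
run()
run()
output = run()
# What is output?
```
18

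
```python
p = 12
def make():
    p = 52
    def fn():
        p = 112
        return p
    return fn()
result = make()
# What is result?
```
112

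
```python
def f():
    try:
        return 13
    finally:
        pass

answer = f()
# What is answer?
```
13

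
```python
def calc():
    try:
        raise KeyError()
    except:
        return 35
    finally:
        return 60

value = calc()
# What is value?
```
60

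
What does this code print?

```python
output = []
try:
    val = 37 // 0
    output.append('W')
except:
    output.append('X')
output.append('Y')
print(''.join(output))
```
XY

Exception raised in try, caught by bare except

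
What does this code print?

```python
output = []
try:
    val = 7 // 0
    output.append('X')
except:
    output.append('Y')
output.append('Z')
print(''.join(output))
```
YZ

Exception raised in try, caught by bare except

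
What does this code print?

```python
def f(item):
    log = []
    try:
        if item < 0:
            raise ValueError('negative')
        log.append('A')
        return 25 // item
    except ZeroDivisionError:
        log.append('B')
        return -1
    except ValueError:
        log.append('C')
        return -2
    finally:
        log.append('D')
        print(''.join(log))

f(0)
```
ABD

item=0 causes ZeroDivisionError, caught, finally prints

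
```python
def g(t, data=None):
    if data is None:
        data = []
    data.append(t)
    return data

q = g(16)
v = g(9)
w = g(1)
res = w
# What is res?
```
[1]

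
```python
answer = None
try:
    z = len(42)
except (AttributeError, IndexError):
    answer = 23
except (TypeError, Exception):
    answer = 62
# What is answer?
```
62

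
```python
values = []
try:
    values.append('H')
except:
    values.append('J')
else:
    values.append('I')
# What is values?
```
['H', 'I']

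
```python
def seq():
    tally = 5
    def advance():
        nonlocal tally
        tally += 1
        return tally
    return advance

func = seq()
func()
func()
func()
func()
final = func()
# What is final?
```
10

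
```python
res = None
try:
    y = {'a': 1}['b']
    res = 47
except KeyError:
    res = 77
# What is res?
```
77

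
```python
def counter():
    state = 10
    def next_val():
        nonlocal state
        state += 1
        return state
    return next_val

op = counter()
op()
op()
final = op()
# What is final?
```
13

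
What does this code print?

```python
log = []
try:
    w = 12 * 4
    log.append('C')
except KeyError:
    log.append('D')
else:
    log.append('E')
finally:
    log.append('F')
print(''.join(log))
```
CEF

else runs before finally when no exception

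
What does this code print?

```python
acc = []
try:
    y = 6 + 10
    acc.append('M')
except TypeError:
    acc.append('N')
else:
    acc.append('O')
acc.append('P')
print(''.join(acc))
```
MOP

else block runs when no exception occurs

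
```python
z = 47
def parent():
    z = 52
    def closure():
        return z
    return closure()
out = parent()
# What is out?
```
52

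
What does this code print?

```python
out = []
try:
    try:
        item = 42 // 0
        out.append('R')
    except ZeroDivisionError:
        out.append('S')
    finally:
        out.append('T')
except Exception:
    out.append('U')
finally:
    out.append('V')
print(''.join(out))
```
STV

Both finally blocks run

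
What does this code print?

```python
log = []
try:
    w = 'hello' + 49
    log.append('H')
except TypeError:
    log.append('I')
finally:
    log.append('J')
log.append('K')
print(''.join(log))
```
IJK

finally always runs, even after exception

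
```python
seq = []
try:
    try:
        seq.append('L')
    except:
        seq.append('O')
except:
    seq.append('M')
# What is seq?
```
['L']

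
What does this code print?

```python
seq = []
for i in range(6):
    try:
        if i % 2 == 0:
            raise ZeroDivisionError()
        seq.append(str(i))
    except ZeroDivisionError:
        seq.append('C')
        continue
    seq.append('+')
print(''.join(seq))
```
C1+C3+C5+

continue in except skips rest of loop body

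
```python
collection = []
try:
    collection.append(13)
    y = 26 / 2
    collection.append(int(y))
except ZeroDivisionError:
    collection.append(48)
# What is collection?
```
[13, 13]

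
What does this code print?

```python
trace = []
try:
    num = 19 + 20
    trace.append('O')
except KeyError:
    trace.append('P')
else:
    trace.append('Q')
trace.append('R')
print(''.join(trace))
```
OQR

else block runs when no exception occurs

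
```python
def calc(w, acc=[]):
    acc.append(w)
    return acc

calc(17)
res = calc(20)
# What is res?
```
[17, 20]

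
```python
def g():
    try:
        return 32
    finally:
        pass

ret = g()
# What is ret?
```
32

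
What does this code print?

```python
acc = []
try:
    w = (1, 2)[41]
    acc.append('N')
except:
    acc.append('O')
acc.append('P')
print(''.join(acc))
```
OP

Exception raised in try, caught by bare except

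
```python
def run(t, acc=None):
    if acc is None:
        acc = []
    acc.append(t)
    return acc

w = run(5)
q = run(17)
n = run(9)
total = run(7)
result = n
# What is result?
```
[9]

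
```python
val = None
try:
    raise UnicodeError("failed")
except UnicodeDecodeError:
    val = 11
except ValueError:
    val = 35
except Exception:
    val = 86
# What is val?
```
35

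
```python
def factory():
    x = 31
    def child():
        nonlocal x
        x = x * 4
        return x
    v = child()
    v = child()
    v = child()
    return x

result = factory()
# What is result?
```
1984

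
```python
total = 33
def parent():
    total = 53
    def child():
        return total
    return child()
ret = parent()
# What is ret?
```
53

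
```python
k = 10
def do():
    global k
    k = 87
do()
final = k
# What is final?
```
87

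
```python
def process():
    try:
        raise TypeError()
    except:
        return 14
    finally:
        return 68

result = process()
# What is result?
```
68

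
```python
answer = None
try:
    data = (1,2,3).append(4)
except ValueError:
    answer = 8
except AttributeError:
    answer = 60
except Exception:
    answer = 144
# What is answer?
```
60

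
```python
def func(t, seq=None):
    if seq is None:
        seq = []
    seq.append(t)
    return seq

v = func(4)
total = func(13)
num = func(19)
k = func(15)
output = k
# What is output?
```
[15]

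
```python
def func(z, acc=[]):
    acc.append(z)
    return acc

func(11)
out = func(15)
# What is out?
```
[11, 15]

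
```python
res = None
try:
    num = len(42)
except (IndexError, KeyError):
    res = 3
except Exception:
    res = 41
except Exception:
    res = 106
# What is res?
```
41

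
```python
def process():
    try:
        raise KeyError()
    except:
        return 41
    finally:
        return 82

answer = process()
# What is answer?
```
82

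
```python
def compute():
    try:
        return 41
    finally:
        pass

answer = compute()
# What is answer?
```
41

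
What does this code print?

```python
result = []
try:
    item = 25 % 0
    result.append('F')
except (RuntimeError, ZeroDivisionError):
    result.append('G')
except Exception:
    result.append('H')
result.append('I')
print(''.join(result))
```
GI

ZeroDivisionError matches tuple containing it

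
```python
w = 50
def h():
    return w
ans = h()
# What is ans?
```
50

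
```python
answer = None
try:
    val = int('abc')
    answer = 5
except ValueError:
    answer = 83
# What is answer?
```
83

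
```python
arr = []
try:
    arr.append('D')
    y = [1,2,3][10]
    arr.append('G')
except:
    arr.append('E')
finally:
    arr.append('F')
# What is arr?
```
['D', 'E', 'F']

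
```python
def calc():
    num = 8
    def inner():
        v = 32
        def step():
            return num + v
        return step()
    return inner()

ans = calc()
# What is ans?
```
40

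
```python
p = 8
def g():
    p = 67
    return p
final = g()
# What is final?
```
67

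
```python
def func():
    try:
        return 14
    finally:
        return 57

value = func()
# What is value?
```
57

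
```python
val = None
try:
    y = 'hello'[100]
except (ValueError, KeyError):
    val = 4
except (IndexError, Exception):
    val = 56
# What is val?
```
56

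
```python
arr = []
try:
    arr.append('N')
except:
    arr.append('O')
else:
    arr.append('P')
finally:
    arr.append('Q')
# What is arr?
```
['N', 'P', 'Q']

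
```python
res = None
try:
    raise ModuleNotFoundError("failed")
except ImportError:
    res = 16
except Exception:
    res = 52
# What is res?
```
16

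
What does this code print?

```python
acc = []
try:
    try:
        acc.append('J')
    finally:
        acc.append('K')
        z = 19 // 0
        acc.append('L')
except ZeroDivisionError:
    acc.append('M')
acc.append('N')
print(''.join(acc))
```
JKMN

Exception in inner finally caught by outer except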